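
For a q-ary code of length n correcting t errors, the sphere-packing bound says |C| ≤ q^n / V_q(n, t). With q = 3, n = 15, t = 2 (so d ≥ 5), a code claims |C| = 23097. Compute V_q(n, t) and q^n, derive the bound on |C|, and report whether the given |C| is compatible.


V_q(n, t) = 451, q^n = 14348907, Hamming bound = 31815, |C| = 23097 ≤ bound (satisfied).

Step 1: Compute V_q(n, t) = Σ_{j=0}^2 C(n, j) (q−1)^j.
  j = 0: C(15,0)·(2)^0 = 1·1 = 1.
  j = 1: C(15,1)·(2)^1 = 15·2 = 30.
  j = 2: C(15,2)·(2)^2 = 105·4 = 420.
  V_q(n, t) = 1 + 30 + 420 = 451.
Step 2: q^n = 3^15 = 14348907.
Step 3: Hamming bound ⌊q^n / V_q(n,t)⌋ = ⌊14348907/451⌋ = 31815.
Step 4: Compare |C| = 23097 to 31815: satisfied.
The claimed |C| lies below the Hamming bound.


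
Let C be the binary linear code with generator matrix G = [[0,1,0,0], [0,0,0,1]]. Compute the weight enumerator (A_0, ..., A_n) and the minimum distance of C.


Weight distribution: A_0 = 1, A_1 = 2, A_2 = 1. Minimum distance d = 1.

Enumerate all 2^2 = 4 messages m ∈ F_2^2.
For each, compute codeword c = mG in F_2^4, then tally its weight.
  m = 00 → c = 0000, weight = 0.
  m = 10 → c = 0100, weight = 1.
  m = 01 → c = 0001, weight = 1.
  m = 11 → c = 0101, weight = 2.
Tally weights:
  weight 0: 1 codewords.
  weight 1: 2 codewords.
  weight 2: 1 codewords.
Minimum distance d = smallest w > 0 with A_w > 0 = 1.
Sanity: Σ A_w = 4 = 2^2 = 4 ✓.


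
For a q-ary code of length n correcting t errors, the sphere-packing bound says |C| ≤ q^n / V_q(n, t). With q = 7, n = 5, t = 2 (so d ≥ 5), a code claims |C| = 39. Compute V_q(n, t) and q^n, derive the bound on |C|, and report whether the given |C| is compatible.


V_q(n, t) = 391, q^n = 16807, Hamming bound = 42, |C| = 39 ≤ bound (satisfied).

Step 1: Compute V_q(n, t) = Σ_{j=0}^2 C(n, j) (q−1)^j.
  j = 0: C(5,0)·(6)^0 = 1·1 = 1.
  j = 1: C(5,1)·(6)^1 = 5·6 = 30.
  j = 2: C(5,2)·(6)^2 = 10·36 = 360.
  V_q(n, t) = 1 + 30 + 360 = 391.
Step 2: q^n = 7^5 = 16807.
Step 3: Hamming bound ⌊q^n / V_q(n,t)⌋ = ⌊16807/391⌋ = 42.
Step 4: Compare |C| = 39 to 42: satisfied.
The claimed |C| lies below the Hamming bound.


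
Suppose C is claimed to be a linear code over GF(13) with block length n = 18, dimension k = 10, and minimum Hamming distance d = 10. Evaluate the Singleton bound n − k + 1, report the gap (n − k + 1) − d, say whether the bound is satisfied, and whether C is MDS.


Singleton RHS = n − k + 1 = 9, slack = -1, bound violated (no such code; not MDS).

Singleton bound: d ≤ n − k + 1.
Here n = 18, k = 10, so n − k + 1 = 9.
Given d = 10, check d ≤ 9: NO.
Slack = (n − k + 1) − d = -1.
The slack is negative: d = 10 exceeds n − k + 1 = 9 by 1, so the Singleton bound is violated and no linear [18, 10, 10]_13 code can exist. In particular it is not MDS (MDS requires d = n − k + 1 exactly).
Description: the claimed parameters are [18, 10, 10]_13; such a code would be impossible (violates the Singleton bound).


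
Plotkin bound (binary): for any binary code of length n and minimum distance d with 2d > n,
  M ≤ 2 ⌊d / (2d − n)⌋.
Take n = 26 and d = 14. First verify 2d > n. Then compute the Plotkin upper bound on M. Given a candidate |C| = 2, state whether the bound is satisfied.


Plotkin bound M ≤ 14; given |C| = 2 ≤ bound (satisfied).

Check applicability: 2d = 28, n = 26.
2d − n = 2 > 0, so Plotkin applies.
Compute d/(2d−n) = 14/2 ≈ 7.0000.
⌊d/(2d−n)⌋ = 7.
Plotkin bound: M ≤ 2·7 = 14.
Given |C| = 2, check: satisfied.
This |C| is below the Plotkin bound.


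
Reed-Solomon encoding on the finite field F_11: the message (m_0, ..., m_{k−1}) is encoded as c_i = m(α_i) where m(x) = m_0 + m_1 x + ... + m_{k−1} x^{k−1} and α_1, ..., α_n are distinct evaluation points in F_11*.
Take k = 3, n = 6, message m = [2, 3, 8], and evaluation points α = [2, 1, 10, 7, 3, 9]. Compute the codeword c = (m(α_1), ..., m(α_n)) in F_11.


c = [7, 2, 7, 8, 6, 6]

Message polynomial: m(x) = 2 + 3·x + 8·x^2 (mod 11).
For each evaluation point α_i, compute m(α_i) mod 11:
  α_1 = 2: Horner steps 8 → 8 → 7, so m(2) = 7.
  α_2 = 1: Horner steps 8 → 0 → 2, so m(1) = 2.
  α_3 = 10: Horner steps 8 → 6 → 7, so m(10) = 7.
  α_4 = 7: Horner steps 8 → 4 → 8, so m(7) = 8.
  α_5 = 3: Horner steps 8 → 5 → 6, so m(3) = 6.
  α_6 = 9: Horner steps 8 → 9 → 6, so m(9) = 6.
Codeword c = [7, 2, 7, 8, 6, 6] ∈ F_11^6.


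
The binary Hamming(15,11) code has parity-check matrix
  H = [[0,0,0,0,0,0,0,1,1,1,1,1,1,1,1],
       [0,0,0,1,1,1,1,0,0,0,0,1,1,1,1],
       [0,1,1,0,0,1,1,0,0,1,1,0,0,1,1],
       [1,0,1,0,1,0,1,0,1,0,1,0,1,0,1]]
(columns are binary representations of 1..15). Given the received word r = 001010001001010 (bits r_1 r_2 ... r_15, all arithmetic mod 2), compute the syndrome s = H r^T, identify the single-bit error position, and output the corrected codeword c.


s = (1, 1, 0, 1)^T, error position = 13, corrected codeword c = 001010001001110

Compute s = H r^T mod 2 one row at a time:
  s_1 = 0 + 1 + 0 + 0 + 1 + 0 + 1 + 0 = 3 ≡ 1 (mod 2).
  s_2 = 0 + 1 + 0 + 0 + 1 + 0 + 1 + 0 = 3 ≡ 1 (mod 2).
  s_3 = 0 + 1 + 0 + 0 + 0 + 0 + 1 + 0 = 2 ≡ 0 (mod 2).
  s_4 = 0 + 1 + 1 + 0 + 1 + 0 + 0 + 0 = 3 ≡ 1 (mod 2).
s = (1, 1, 0, 1)^T — this equals column 13 of H (binary 1101), so error is at position 13.
Correct: flip bit 13 of r = 001010001001010 to get c = 001010001001110.


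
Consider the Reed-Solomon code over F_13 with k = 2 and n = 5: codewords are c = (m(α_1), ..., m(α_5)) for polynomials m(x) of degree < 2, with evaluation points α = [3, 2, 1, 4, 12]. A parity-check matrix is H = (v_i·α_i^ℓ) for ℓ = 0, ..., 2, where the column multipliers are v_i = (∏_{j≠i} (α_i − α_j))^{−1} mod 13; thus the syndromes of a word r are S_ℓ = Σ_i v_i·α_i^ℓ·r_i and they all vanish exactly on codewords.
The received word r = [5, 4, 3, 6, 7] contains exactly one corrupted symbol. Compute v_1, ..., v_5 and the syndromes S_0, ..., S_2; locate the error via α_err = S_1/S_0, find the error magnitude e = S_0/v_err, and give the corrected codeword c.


S = (2, 11, 2), error at position 5, error magnitude e = 6, c = [5, 4, 3, 6, 1].

Step 1: column multipliers v_i = (∏_{j≠i}(α_i − α_j))^{−1} mod 13.
  i = 1 (α = 3): (3−2)(3−1)(3−4)(3−12) = 1·2·(−1)·(−9) = 18 ≡ 5, so v_1 = 5^{−1} = 8 (mod 13).
  i = 2 (α = 2): (2−3)(2−1)(2−4)(2−12) = (−1)·1·(−2)·(−10) = −20 ≡ 6, so v_2 = 6^{−1} = 11 (mod 13).
  i = 3 (α = 1): (1−3)(1−2)(1−4)(1−12) = (−2)·(−1)·(−3)·(−11) = 66 ≡ 1, so v_3 = 1^{−1} = 1 (mod 13).
  i = 4 (α = 4): (4−3)(4−2)(4−1)(4−12) = 1·2·3·(−8) = −48 ≡ 4, so v_4 = 4^{−1} = 10 (mod 13).
  i = 5 (α = 12): (12−3)(12−2)(12−1)(12−4) = 9·10·11·8 = 7920 ≡ 3, so v_5 = 3^{−1} = 9 (mod 13).
  v = [8, 11, 1, 10, 9].
Step 2: syndromes of r = [5, 4, 3, 6, 7] (all sums mod 13).
  S_0 = Σ v_i r_i = 8·5 + 11·4 + 1·3 + 10·6 + 9·7 = 210 ≡ 2.
  S_1 = Σ v_i α_i r_i = 8·3·5 + 11·2·4 + 1·1·3 + 10·4·6 + 9·12·7 = 1207 ≡ 11.
  α_i^2 mod 13 = [9, 4, 1, 3, 1].
  S_2 = Σ v_i α_i^2 r_i = 8·9·5 + 11·4·4 + 1·1·3 + 10·3·6 + 9·1·7 = 782 ≡ 2.
  S = (2, 11, 2) ≠ 0, so r is not a codeword (an error is present).
Step 3: locate the error. For a single error e at position i, S_ℓ = v_i·e·α_i^ℓ, so α_err = S_1/S_0.
  S_0^{−1} = 2^{−1} = 7 (mod 13), so α_err = 11·7 = 77 ≡ 12 = α_5. Error position i = 5.
  Consistency check: S_2/S_1 = 2·6 = 12 ≡ 12 = α_err ✓ (single-error assumption holds).
Step 4: error magnitude e = S_0/v_5 = S_0·∏_{j≠5}(α_5 − α_j) = 2·3 = 6 ≡ 6 (mod 13).
Step 5: correct position 5: c_5 = r_5 − e = 7 − 6 ≡ 1 (mod 13). Hence c = [5, 4, 3, 6, 1].
  Check: interpolating c through the α_i gives m(x) = 2 + 1·x (degree < 2) with m(α_i) = c_i for every i, so c is indeed a codeword.


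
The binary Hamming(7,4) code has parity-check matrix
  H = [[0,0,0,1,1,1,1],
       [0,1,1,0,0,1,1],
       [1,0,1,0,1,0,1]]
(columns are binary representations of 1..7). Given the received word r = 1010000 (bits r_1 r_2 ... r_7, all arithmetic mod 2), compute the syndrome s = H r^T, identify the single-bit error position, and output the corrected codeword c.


s = (0, 1, 0)^T, error position = 2, corrected codeword c = 1110000

Compute s = H r^T mod 2 one row at a time:
  s_1 = 0 + 0 + 0 + 0 = 0 ≡ 0 (mod 2).
  s_2 = 0 + 1 + 0 + 0 = 1 ≡ 1 (mod 2).
  s_3 = 1 + 1 + 0 + 0 = 2 ≡ 0 (mod 2).
s = (0, 1, 0)^T — this equals column 2 of H (binary 010), so error is at position 2.
Correct: flip bit 2 of r = 1010000 to get c = 1110000.


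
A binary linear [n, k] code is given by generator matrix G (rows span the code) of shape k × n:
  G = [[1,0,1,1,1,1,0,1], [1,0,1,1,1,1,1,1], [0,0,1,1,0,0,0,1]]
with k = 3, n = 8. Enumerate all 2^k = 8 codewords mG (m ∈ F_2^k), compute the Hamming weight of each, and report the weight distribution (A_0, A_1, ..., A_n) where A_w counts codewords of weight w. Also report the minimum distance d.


Weight distribution: A_0 = 1, A_1 = 1, A_3 = 2, A_4 = 2, A_6 = 1, A_7 = 1. Minimum distance d = 1.

Enumerate all 2^3 = 8 messages m ∈ F_2^3.
For each, compute codeword c = mG in F_2^8, then tally its weight.
  m = 000 → c = 00000000, weight = 0.
  m = 100 → c = 10111101, weight = 6.
  m = 010 → c = 10111111, weight = 7.
  m = 110 → c = 00000010, weight = 1.
  m = 001 → c = 00110001, weight = 3.
  m = 101 → c = 10001100, weight = 3.
  m = 011 → c = 10001110, weight = 4.
  m = 111 → c = 00110011, weight = 4.
Tally weights:
  weight 0: 1 codewords.
  weight 1: 1 codewords.
  weight 3: 2 codewords.
  weight 4: 2 codewords.
  weight 6: 1 codewords.
  weight 7: 1 codewords.
Minimum distance d = smallest w > 0 with A_w > 0 = 1.
Sanity: Σ A_w = 8 = 2^3 = 8 ✓.


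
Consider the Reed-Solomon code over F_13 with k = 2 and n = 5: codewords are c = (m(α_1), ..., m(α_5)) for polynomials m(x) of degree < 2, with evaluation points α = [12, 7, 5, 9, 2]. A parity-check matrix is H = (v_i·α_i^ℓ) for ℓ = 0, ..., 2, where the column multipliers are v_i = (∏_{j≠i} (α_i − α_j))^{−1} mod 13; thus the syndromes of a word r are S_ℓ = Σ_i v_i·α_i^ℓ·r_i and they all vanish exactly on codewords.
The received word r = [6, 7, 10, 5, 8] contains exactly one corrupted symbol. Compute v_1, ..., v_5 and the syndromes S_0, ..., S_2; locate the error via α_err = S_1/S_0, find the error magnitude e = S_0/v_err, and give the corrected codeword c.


S = (1, 9, 3), error at position 4, error magnitude e = 1, c = [6, 7, 10, 4, 8].

Step 1: column multipliers v_i = (∏_{j≠i}(α_i − α_j))^{−1} mod 13.
  i = 1 (α = 12): (12−7)(12−5)(12−9)(12−2) = 5·7·3·10 = 1050 ≡ 10, so v_1 = 10^{−1} = 4 (mod 13).
  i = 2 (α = 7): (7−12)(7−5)(7−9)(7−2) = (−5)·2·(−2)·5 = 100 ≡ 9, so v_2 = 9^{−1} = 3 (mod 13).
  i = 3 (α = 5): (5−12)(5−7)(5−9)(5−2) = (−7)·(−2)·(−4)·3 = −168 ≡ 1, so v_3 = 1^{−1} = 1 (mod 13).
  i = 4 (α = 9): (9−12)(9−7)(9−5)(9−2) = (−3)·2·4·7 = −168 ≡ 1, so v_4 = 1^{−1} = 1 (mod 13).
  i = 5 (α = 2): (2−12)(2−7)(2−5)(2−9) = (−10)·(−5)·(−3)·(−7) = 1050 ≡ 10, so v_5 = 10^{−1} = 4 (mod 13).
  v = [4, 3, 1, 1, 4].
Step 2: syndromes of r = [6, 7, 10, 5, 8] (all sums mod 13).
  S_0 = Σ v_i r_i = 4·6 + 3·7 + 1·10 + 1·5 + 4·8 = 92 ≡ 1.
  S_1 = Σ v_i α_i r_i = 4·12·6 + 3·7·7 + 1·5·10 + 1·9·5 + 4·2·8 = 594 ≡ 9.
  α_i^2 mod 13 = [1, 10, 12, 3, 4].
  S_2 = Σ v_i α_i^2 r_i = 4·1·6 + 3·10·7 + 1·12·10 + 1·3·5 + 4·4·8 = 497 ≡ 3.
  S = (1, 9, 3) ≠ 0, so r is not a codeword (an error is present).
Step 3: locate the error. For a single error e at position i, S_ℓ = v_i·e·α_i^ℓ, so α_err = S_1/S_0.
  S_0^{−1} = 1^{−1} = 1 (mod 13), so α_err = 9·1 = 9 ≡ 9 = α_4. Error position i = 4.
  Consistency check: S_2/S_1 = 3·3 = 9 ≡ 9 = α_err ✓ (single-error assumption holds).
Step 4: error magnitude e = S_0/v_4 = S_0·∏_{j≠4}(α_4 − α_j) = 1·1 = 1 ≡ 1 (mod 13).
Step 5: correct position 4: c_4 = r_4 − e = 5 − 1 ≡ 4 (mod 13). Hence c = [6, 7, 10, 4, 8].
  Check: interpolating c through the α_i gives m(x) = 11 + 5·x (degree < 2) with m(α_i) = c_i for every i, so c is indeed a codeword.


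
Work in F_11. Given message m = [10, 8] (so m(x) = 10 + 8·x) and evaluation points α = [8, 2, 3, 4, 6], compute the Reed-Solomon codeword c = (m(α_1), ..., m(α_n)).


c = [8, 4, 1, 9, 3]

Message polynomial: m(x) = 10 + 8·x (mod 11).
For each evaluation point α_i, compute m(α_i) mod 11:
  α_1 = 8: Horner steps 8 → 8, so m(8) = 8.
  α_2 = 2: Horner steps 8 → 4, so m(2) = 4.
  α_3 = 3: Horner steps 8 → 1, so m(3) = 1.
  α_4 = 4: Horner steps 8 → 9, so m(4) = 9.
  α_5 = 6: Horner steps 8 → 3, so m(6) = 3.
Codeword c = [8, 4, 1, 9, 3] ∈ F_11^5.


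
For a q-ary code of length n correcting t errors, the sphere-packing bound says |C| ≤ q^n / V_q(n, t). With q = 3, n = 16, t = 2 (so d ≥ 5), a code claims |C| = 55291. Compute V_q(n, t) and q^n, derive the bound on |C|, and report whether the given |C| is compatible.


V_q(n, t) = 513, q^n = 43046721, Hamming bound = 83911, |C| = 55291 ≤ bound (satisfied).

Step 1: Compute V_q(n, t) = Σ_{j=0}^2 C(n, j) (q−1)^j.
  j = 0: C(16,0)·(2)^0 = 1·1 = 1.
  j = 1: C(16,1)·(2)^1 = 16·2 = 32.
  j = 2: C(16,2)·(2)^2 = 120·4 = 480.
  V_q(n, t) = 1 + 32 + 480 = 513.
Step 2: q^n = 3^16 = 43046721.
Step 3: Hamming bound ⌊q^n / V_q(n,t)⌋ = ⌊43046721/513⌋ = 83911.
Step 4: Compare |C| = 55291 to 83911: satisfied.
The claimed |C| lies below the Hamming bound.


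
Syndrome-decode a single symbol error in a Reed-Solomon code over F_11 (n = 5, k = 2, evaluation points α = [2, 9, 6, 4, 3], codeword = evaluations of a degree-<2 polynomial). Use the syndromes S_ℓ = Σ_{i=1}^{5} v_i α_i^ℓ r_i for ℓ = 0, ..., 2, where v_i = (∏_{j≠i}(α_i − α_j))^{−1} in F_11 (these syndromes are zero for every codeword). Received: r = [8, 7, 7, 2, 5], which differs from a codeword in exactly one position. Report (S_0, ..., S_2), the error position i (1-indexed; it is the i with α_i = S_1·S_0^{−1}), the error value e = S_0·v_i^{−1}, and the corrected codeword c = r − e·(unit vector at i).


S = (3, 5, 1), error at position 2, error magnitude e = 9, c = [8, 9, 7, 2, 5].

Step 1: column multipliers v_i = (∏_{j≠i}(α_i − α_j))^{−1} mod 11.
  i = 1 (α = 2): (2−9)(2−6)(2−4)(2−3) = (−7)·(−4)·(−2)·(−1) = 56 ≡ 1, so v_1 = 1^{−1} = 1 (mod 11).
  i = 2 (α = 9): (9−2)(9−6)(9−4)(9−3) = 7·3·5·6 = 630 ≡ 3, so v_2 = 3^{−1} = 4 (mod 11).
  i = 3 (α = 6): (6−2)(6−9)(6−4)(6−3) = 4·(−3)·2·3 = −72 ≡ 5, so v_3 = 5^{−1} = 9 (mod 11).
  i = 4 (α = 4): (4−2)(4−9)(4−6)(4−3) = 2·(−5)·(−2)·1 = 20 ≡ 9, so v_4 = 9^{−1} = 5 (mod 11).
  i = 5 (α = 3): (3−2)(3−9)(3−6)(3−4) = 1·(−6)·(−3)·(−1) = −18 ≡ 4, so v_5 = 4^{−1} = 3 (mod 11).
  v = [1, 4, 9, 5, 3].
Step 2: syndromes of r = [8, 7, 7, 2, 5] (all sums mod 11).
  S_0 = Σ v_i r_i = 1·8 + 4·7 + 9·7 + 5·2 + 3·5 = 124 ≡ 3.
  S_1 = Σ v_i α_i r_i = 1·2·8 + 4·9·7 + 9·6·7 + 5·4·2 + 3·3·5 = 731 ≡ 5.
  α_i^2 mod 11 = [4, 4, 3, 5, 9].
  S_2 = Σ v_i α_i^2 r_i = 1·4·8 + 4·4·7 + 9·3·7 + 5·5·2 + 3·9·5 = 518 ≡ 1.
  S = (3, 5, 1) ≠ 0, so r is not a codeword (an error is present).
Step 3: locate the error. For a single error e at position i, S_ℓ = v_i·e·α_i^ℓ, so α_err = S_1/S_0.
  S_0^{−1} = 3^{−1} = 4 (mod 11), so α_err = 5·4 = 20 ≡ 9 = α_2. Error position i = 2.
  Consistency check: S_2/S_1 = 1·9 = 9 ≡ 9 = α_err ✓ (single-error assumption holds).
Step 4: error magnitude e = S_0/v_2 = S_0·∏_{j≠2}(α_2 − α_j) = 3·3 = 9 ≡ 9 (mod 11).
Step 5: correct position 2: c_2 = r_2 − e = 7 − 9 ≡ 9 (mod 11). Hence c = [8, 9, 7, 2, 5].
  Check: interpolating c through the α_i gives m(x) = 3 + 8·x (degree < 2) with m(α_i) = c_i for every i, so c is indeed a codeword.


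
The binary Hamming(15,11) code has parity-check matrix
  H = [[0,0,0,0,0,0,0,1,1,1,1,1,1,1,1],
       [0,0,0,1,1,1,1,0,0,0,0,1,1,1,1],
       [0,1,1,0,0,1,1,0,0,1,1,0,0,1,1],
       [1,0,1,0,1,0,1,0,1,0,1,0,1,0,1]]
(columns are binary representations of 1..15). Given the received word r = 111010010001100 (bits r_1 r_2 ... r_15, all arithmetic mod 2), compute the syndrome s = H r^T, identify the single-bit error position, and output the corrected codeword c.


s = (1, 1, 0, 0)^T, error position = 12, corrected codeword c = 111010010000100

Compute s = H r^T mod 2 one row at a time:
  s_1 = 1 + 0 + 0 + 0 + 1 + 1 + 0 + 0 = 3 ≡ 1 (mod 2).
  s_2 = 0 + 1 + 0 + 0 + 1 + 1 + 0 + 0 = 3 ≡ 1 (mod 2).
  s_3 = 1 + 1 + 0 + 0 + 0 + 0 + 0 + 0 = 2 ≡ 0 (mod 2).
  s_4 = 1 + 1 + 1 + 0 + 0 + 0 + 1 + 0 = 4 ≡ 0 (mod 2).
s = (1, 1, 0, 0)^T — this equals column 12 of H (binary 1100), so error is at position 12.
Correct: flip bit 12 of r = 111010010001100 to get c = 111010010000100.


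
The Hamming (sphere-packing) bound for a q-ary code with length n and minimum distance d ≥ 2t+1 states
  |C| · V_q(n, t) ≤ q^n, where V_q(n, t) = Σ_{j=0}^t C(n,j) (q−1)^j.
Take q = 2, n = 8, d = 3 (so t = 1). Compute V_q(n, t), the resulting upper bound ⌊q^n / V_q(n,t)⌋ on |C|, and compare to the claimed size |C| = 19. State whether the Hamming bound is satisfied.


V_q(n, t) = 9, q^n = 256, Hamming bound = 28, |C| = 19 ≤ bound (satisfied).

Step 1: Compute V_q(n, t) = Σ_{j=0}^1 C(n, j) (q−1)^j.
  j = 0: C(8,0)·(1)^0 = 1·1 = 1.
  j = 1: C(8,1)·(1)^1 = 8·1 = 8.
  V_q(n, t) = 1 + 8 = 9.
Step 2: q^n = 2^8 = 256.
Step 3: Hamming bound ⌊q^n / V_q(n,t)⌋ = ⌊256/9⌋ = 28.
Step 4: Compare |C| = 19 to 28: satisfied.
The claimed |C| lies below the Hamming bound.


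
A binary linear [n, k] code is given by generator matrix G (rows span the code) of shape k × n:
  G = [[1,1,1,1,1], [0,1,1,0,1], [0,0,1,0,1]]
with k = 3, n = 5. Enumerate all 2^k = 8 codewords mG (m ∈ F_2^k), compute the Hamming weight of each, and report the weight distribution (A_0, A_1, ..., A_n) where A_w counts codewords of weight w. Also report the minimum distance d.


Weight distribution: A_0 = 1, A_1 = 1, A_2 = 2, A_3 = 2, A_4 = 1, A_5 = 1. Minimum distance d = 1.

Enumerate all 2^3 = 8 messages m ∈ F_2^3.
For each, compute codeword c = mG in F_2^5, then tally its weight.
  m = 000 → c = 00000, weight = 0.
  m = 100 → c = 11111, weight = 5.
  m = 010 → c = 01101, weight = 3.
  m = 110 → c = 10010, weight = 2.
  m = 001 → c = 00101, weight = 2.
  m = 101 → c = 11010, weight = 3.
  m = 011 → c = 01000, weight = 1.
  m = 111 → c = 10111, weight = 4.
Tally weights:
  weight 0: 1 codewords.
  weight 1: 1 codewords.
  weight 2: 2 codewords.
  weight 3: 2 codewords.
  weight 4: 1 codewords.
  weight 5: 1 codewords.
Minimum distance d = smallest w > 0 with A_w > 0 = 1.
Sanity: Σ A_w = 8 = 2^3 = 8 ✓.


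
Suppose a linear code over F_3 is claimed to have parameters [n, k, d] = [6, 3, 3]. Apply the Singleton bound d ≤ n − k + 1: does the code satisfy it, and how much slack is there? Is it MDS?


Singleton RHS = n − k + 1 = 4, slack = 1, bound satisfied, not MDS.

Singleton bound: d ≤ n − k + 1.
Here n = 6, k = 3, so n − k + 1 = 4.
Given d = 3, check d ≤ 4: YES.
Slack = (n − k + 1) − d = 1.
The code is NOT MDS (slack = 1 > 0).
Description: the claimed parameters are [6, 3, 3]_3; such a code would be non-MDS.


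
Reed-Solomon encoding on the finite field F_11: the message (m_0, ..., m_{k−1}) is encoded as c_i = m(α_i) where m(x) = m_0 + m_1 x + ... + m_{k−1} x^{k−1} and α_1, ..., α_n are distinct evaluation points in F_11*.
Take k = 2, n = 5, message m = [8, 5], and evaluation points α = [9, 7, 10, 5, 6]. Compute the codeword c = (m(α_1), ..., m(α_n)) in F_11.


c = [9, 10, 3, 0, 5]

Message polynomial: m(x) = 8 + 5·x (mod 11).
For each evaluation point α_i, compute m(α_i) mod 11:
  α_1 = 9: Horner steps 5 → 9, so m(9) = 9.
  α_2 = 7: Horner steps 5 → 10, so m(7) = 10.
  α_3 = 10: Horner steps 5 → 3, so m(10) = 3.
  α_4 = 5: Horner steps 5 → 0, so m(5) = 0.
  α_5 = 6: Horner steps 5 → 5, so m(6) = 5.
Codeword c = [9, 10, 3, 0, 5] ∈ F_11^5.


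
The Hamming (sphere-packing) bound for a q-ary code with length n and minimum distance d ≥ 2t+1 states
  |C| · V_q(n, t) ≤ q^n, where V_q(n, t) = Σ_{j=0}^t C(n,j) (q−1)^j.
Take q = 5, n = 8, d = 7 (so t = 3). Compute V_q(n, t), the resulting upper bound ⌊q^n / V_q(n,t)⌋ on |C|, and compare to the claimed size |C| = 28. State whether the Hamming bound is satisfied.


V_q(n, t) = 4065, q^n = 390625, Hamming bound = 96, |C| = 28 ≤ bound (satisfied).

Step 1: Compute V_q(n, t) = Σ_{j=0}^3 C(n, j) (q−1)^j.
  j = 0: C(8,0)·(4)^0 = 1·1 = 1.
  j = 1: C(8,1)·(4)^1 = 8·4 = 32.
  j = 2: C(8,2)·(4)^2 = 28·16 = 448.
  j = 3: C(8,3)·(4)^3 = 56·64 = 3584.
  V_q(n, t) = 1 + 32 + 448 + 3584 = 4065.
Step 2: q^n = 5^8 = 390625.
Step 3: Hamming bound ⌊q^n / V_q(n,t)⌋ = ⌊390625/4065⌋ = 96.
Step 4: Compare |C| = 28 to 96: satisfied.
The claimed |C| lies below the Hamming bound.


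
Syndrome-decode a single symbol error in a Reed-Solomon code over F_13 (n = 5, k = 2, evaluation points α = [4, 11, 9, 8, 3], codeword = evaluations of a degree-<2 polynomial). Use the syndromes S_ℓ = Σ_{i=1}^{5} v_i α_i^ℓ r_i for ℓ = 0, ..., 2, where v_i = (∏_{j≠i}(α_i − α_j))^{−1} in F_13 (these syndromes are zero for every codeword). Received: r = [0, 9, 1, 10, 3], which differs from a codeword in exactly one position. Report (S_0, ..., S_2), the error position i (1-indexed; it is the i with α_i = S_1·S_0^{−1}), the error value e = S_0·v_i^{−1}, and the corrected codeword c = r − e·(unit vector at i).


S = (2, 8, 6), error at position 1, error magnitude e = 6, c = [7, 9, 1, 10, 3].

Step 1: column multipliers v_i = (∏_{j≠i}(α_i − α_j))^{−1} mod 13.
  i = 1 (α = 4): (4−11)(4−9)(4−8)(4−3) = (−7)·(−5)·(−4)·1 = −140 ≡ 3, so v_1 = 3^{−1} = 9 (mod 13).
  i = 2 (α = 11): (11−4)(11−9)(11−8)(11−3) = 7·2·3·8 = 336 ≡ 11, so v_2 = 11^{−1} = 6 (mod 13).
  i = 3 (α = 9): (9−4)(9−11)(9−8)(9−3) = 5·(−2)·1·6 = −60 ≡ 5, so v_3 = 5^{−1} = 8 (mod 13).
  i = 4 (α = 8): (8−4)(8−11)(8−9)(8−3) = 4·(−3)·(−1)·5 = 60 ≡ 8, so v_4 = 8^{−1} = 5 (mod 13).
  i = 5 (α = 3): (3−4)(3−11)(3−9)(3−8) = (−1)·(−8)·(−6)·(−5) = 240 ≡ 6, so v_5 = 6^{−1} = 11 (mod 13).
  v = [9, 6, 8, 5, 11].
Step 2: syndromes of r = [0, 9, 1, 10, 3] (all sums mod 13).
  S_0 = Σ v_i r_i = 9·0 + 6·9 + 8·1 + 5·10 + 11·3 = 145 ≡ 2.
  S_1 = Σ v_i α_i r_i = 9·4·0 + 6·11·9 + 8·9·1 + 5·8·10 + 11·3·3 = 1165 ≡ 8.
  α_i^2 mod 13 = [3, 4, 3, 12, 9].
  S_2 = Σ v_i α_i^2 r_i = 9·3·0 + 6·4·9 + 8·3·1 + 5·12·10 + 11·9·3 = 1137 ≡ 6.
  S = (2, 8, 6) ≠ 0, so r is not a codeword (an error is present).
Step 3: locate the error. For a single error e at position i, S_ℓ = v_i·e·α_i^ℓ, so α_err = S_1/S_0.
  S_0^{−1} = 2^{−1} = 7 (mod 13), so α_err = 8·7 = 56 ≡ 4 = α_1. Error position i = 1.
  Consistency check: S_2/S_1 = 6·5 = 30 ≡ 4 = α_err ✓ (single-error assumption holds).
Step 4: error magnitude e = S_0/v_1 = S_0·∏_{j≠1}(α_1 − α_j) = 2·3 = 6 ≡ 6 (mod 13).
Step 5: correct position 1: c_1 = r_1 − e = 0 − 6 ≡ 7 (mod 13). Hence c = [7, 9, 1, 10, 3].
  Check: interpolating c through the α_i gives m(x) = 4 + 4·x (degree < 2) with m(α_i) = c_i for every i, so c is indeed a codeword.


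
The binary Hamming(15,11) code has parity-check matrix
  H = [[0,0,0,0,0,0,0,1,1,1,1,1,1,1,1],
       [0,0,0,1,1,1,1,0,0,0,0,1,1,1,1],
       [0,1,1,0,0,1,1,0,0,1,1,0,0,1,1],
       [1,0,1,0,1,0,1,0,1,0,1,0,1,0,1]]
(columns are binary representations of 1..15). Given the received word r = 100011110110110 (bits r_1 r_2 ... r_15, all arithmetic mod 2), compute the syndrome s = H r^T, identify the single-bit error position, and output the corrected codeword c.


s = (1, 1, 1, 1)^T, error position = 15, corrected codeword c = 100011110110111

Compute s = H r^T mod 2 one row at a time:
  s_1 = 1 + 0 + 1 + 1 + 0 + 1 + 1 + 0 = 5 ≡ 1 (mod 2).
  s_2 = 0 + 1 + 1 + 1 + 0 + 1 + 1 + 0 = 5 ≡ 1 (mod 2).
  s_3 = 0 + 0 + 1 + 1 + 1 + 1 + 1 + 0 = 5 ≡ 1 (mod 2).
  s_4 = 1 + 0 + 1 + 1 + 0 + 1 + 1 + 0 = 5 ≡ 1 (mod 2).
s = (1, 1, 1, 1)^T — this equals column 15 of H (binary 1111), so error is at position 15.
Correct: flip bit 15 of r = 100011110110110 to get c = 100011110110111.


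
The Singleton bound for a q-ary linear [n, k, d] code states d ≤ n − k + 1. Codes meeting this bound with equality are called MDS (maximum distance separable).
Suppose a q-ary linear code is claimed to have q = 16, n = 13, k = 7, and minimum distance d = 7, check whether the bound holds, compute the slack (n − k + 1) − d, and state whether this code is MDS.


Singleton RHS = n − k + 1 = 7, slack = 0, bound satisfied, MDS.

Singleton bound: d ≤ n − k + 1.
Here n = 13, k = 7, so n − k + 1 = 7.
Given d = 7, check d ≤ 7: YES.
Slack = (n − k + 1) − d = 0.
The code is MDS (slack = 0).
Description: the claimed parameters are [13, 7, 7]_16; such a code would be MDS (meets Singleton bound).


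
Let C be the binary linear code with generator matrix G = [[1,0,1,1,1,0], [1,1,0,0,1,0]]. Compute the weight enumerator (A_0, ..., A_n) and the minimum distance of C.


Weight distribution: A_0 = 1, A_3 = 2, A_4 = 1. Minimum distance d = 3.

Enumerate all 2^2 = 4 messages m ∈ F_2^2.
For each, compute codeword c = mG in F_2^6, then tally its weight.
  m = 00 → c = 000000, weight = 0.
  m = 10 → c = 101110, weight = 4.
  m = 01 → c = 110010, weight = 3.
  m = 11 → c = 011100, weight = 3.
Tally weights:
  weight 0: 1 codewords.
  weight 3: 2 codewords.
  weight 4: 1 codewords.
Minimum distance d = smallest w > 0 with A_w > 0 = 3.
Sanity: Σ A_w = 4 = 2^2 = 4 ✓.


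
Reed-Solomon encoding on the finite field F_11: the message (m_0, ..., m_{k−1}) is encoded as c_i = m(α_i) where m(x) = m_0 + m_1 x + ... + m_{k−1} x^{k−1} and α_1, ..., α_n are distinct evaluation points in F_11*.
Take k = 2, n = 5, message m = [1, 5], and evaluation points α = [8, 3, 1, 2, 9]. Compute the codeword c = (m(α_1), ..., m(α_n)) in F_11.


c = [8, 5, 6, 0, 2]

Message polynomial: m(x) = 1 + 5·x (mod 11).
For each evaluation point α_i, compute m(α_i) mod 11:
  α_1 = 8: Horner steps 5 → 8, so m(8) = 8.
  α_2 = 3: Horner steps 5 → 5, so m(3) = 5.
  α_3 = 1: Horner steps 5 → 6, so m(1) = 6.
  α_4 = 2: Horner steps 5 → 0, so m(2) = 0.
  α_5 = 9: Horner steps 5 → 2, so m(9) = 2.
Codeword c = [8, 5, 6, 0, 2] ∈ F_11^5.


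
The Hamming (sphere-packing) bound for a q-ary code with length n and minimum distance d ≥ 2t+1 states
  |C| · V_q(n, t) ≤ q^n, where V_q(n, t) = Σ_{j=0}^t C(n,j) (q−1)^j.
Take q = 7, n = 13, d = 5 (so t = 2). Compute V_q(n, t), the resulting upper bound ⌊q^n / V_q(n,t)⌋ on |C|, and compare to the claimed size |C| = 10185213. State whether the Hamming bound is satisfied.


V_q(n, t) = 2887, q^n = 96889010407, Hamming bound = 33560446, |C| = 10185213 ≤ bound (satisfied).

Step 1: Compute V_q(n, t) = Σ_{j=0}^2 C(n, j) (q−1)^j.
  j = 0: C(13,0)·(6)^0 = 1·1 = 1.
  j = 1: C(13,1)·(6)^1 = 13·6 = 78.
  j = 2: C(13,2)·(6)^2 = 78·36 = 2808.
  V_q(n, t) = 1 + 78 + 2808 = 2887.
Step 2: q^n = 7^13 = 96889010407.
Step 3: Hamming bound ⌊q^n / V_q(n,t)⌋ = ⌊96889010407/2887⌋ = 33560446.
Step 4: Compare |C| = 10185213 to 33560446: satisfied.
The claimed |C| lies below the Hamming bound.


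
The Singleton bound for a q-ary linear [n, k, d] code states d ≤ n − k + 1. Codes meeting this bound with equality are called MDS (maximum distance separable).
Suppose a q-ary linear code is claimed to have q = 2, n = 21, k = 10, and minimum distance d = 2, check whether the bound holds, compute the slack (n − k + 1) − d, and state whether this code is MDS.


Singleton RHS = n − k + 1 = 12, slack = 10, bound satisfied, not MDS.

Singleton bound: d ≤ n − k + 1.
Here n = 21, k = 10, so n − k + 1 = 12.
Given d = 2, check d ≤ 12: YES.
Slack = (n − k + 1) − d = 10.
The code is NOT MDS (slack = 10 > 0).
Description: the claimed parameters are [21, 10, 2]_2; such a code would be non-MDS.


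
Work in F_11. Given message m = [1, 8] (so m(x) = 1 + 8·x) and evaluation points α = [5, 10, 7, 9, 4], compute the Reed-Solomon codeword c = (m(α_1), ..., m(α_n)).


c = [8, 4, 2, 7, 0]

Message polynomial: m(x) = 1 + 8·x (mod 11).
For each evaluation point α_i, compute m(α_i) mod 11:
  α_1 = 5: Horner steps 8 → 8, so m(5) = 8.
  α_2 = 10: Horner steps 8 → 4, so m(10) = 4.
  α_3 = 7: Horner steps 8 → 2, so m(7) = 2.
  α_4 = 9: Horner steps 8 → 7, so m(9) = 7.
  α_5 = 4: Horner steps 8 → 0, so m(4) = 0.
Codeword c = [8, 4, 2, 7, 0] ∈ F_11^5.


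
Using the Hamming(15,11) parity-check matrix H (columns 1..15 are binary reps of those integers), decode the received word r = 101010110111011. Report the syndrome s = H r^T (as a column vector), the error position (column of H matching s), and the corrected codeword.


s = (0, 1, 0, 0)^T, error position = 4, corrected codeword c = 101110110111011

Compute s = H r^T mod 2 one row at a time:
  s_1 = 1 + 0 + 1 + 1 + 1 + 0 + 1 + 1 = 6 ≡ 0 (mod 2).
  s_2 = 0 + 1 + 0 + 1 + 1 + 0 + 1 + 1 = 5 ≡ 1 (mod 2).
  s_3 = 0 + 1 + 0 + 1 + 1 + 1 + 1 + 1 = 6 ≡ 0 (mod 2).
  s_4 = 1 + 1 + 1 + 1 + 0 + 1 + 0 + 1 = 6 ≡ 0 (mod 2).
s = (0, 1, 0, 0)^T — this equals column 4 of H (binary 0100), so error is at position 4.
Correct: flip bit 4 of r = 101010110111011 to get c = 101110110111011.


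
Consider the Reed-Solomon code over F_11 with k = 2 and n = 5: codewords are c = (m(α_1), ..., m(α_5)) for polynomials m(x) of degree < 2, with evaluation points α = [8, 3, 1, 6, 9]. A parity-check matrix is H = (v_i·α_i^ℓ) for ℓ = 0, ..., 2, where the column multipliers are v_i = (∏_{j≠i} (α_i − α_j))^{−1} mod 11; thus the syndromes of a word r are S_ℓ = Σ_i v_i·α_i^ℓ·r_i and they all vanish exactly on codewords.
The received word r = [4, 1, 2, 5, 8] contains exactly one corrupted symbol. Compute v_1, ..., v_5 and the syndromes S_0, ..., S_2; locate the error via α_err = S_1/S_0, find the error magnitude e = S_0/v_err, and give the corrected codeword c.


S = (10, 2, 7), error at position 5, error magnitude e = 10, c = [4, 1, 2, 5, 9].

Step 1: column multipliers v_i = (∏_{j≠i}(α_i − α_j))^{−1} mod 11.
  i = 1 (α = 8): (8−3)(8−1)(8−6)(8−9) = 5·7·2·(−1) = −70 ≡ 7, so v_1 = 7^{−1} = 8 (mod 11).
  i = 2 (α = 3): (3−8)(3−1)(3−6)(3−9) = (−5)·2·(−3)·(−6) = −180 ≡ 7, so v_2 = 7^{−1} = 8 (mod 11).
  i = 3 (α = 1): (1−8)(1−3)(1−6)(1−9) = (−7)·(−2)·(−5)·(−8) = 560 ≡ 10, so v_3 = 10^{−1} = 10 (mod 11).
  i = 4 (α = 6): (6−8)(6−3)(6−1)(6−9) = (−2)·3·5·(−3) = 90 ≡ 2, so v_4 = 2^{−1} = 6 (mod 11).
  i = 5 (α = 9): (9−8)(9−3)(9−1)(9−6) = 1·6·8·3 = 144 ≡ 1, so v_5 = 1^{−1} = 1 (mod 11).
  v = [8, 8, 10, 6, 1].
Step 2: syndromes of r = [4, 1, 2, 5, 8] (all sums mod 11).
  S_0 = Σ v_i r_i = 8·4 + 8·1 + 10·2 + 6·5 + 1·8 = 98 ≡ 10.
  S_1 = Σ v_i α_i r_i = 8·8·4 + 8·3·1 + 10·1·2 + 6·6·5 + 1·9·8 = 552 ≡ 2.
  α_i^2 mod 11 = [9, 9, 1, 3, 4].
  S_2 = Σ v_i α_i^2 r_i = 8·9·4 + 8·9·1 + 10·1·2 + 6·3·5 + 1·4·8 = 502 ≡ 7.
  S = (10, 2, 7) ≠ 0, so r is not a codeword (an error is present).
Step 3: locate the error. For a single error e at position i, S_ℓ = v_i·e·α_i^ℓ, so α_err = S_1/S_0.
  S_0^{−1} = 10^{−1} = 10 (mod 11), so α_err = 2·10 = 20 ≡ 9 = α_5. Error position i = 5.
  Consistency check: S_2/S_1 = 7·6 = 42 ≡ 9 = α_err ✓ (single-error assumption holds).
Step 4: error magnitude e = S_0/v_5 = S_0·∏_{j≠5}(α_5 − α_j) = 10·1 = 10 ≡ 10 (mod 11).
Step 5: correct position 5: c_5 = r_5 − e = 8 − 10 ≡ 9 (mod 11). Hence c = [4, 1, 2, 5, 9].
  Check: interpolating c through the α_i gives m(x) = 8 + 5·x (degree < 2) with m(α_i) = c_i for every i, so c is indeed a codeword.


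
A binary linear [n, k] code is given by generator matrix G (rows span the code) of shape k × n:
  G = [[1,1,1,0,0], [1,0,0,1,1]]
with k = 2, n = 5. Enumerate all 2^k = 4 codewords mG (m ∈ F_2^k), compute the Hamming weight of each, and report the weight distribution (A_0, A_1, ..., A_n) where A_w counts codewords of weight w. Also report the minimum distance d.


Weight distribution: A_0 = 1, A_3 = 2, A_4 = 1. Minimum distance d = 3.

Enumerate all 2^2 = 4 messages m ∈ F_2^2.
For each, compute codeword c = mG in F_2^5, then tally its weight.
  m = 00 → c = 00000, weight = 0.
  m = 10 → c = 11100, weight = 3.
  m = 01 → c = 10011, weight = 3.
  m = 11 → c = 01111, weight = 4.
Tally weights:
  weight 0: 1 codewords.
  weight 3: 2 codewords.
  weight 4: 1 codewords.
Minimum distance d = smallest w > 0 with A_w > 0 = 3.
Sanity: Σ A_w = 4 = 2^2 = 4 ✓.


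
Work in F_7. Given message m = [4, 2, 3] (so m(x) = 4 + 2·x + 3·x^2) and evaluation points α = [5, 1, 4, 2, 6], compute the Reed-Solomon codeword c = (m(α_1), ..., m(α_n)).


c = [5, 2, 4, 6, 5]

Message polynomial: m(x) = 4 + 2·x + 3·x^2 (mod 7).
For each evaluation point α_i, compute m(α_i) mod 7:
  α_1 = 5: Horner steps 3 → 3 → 5, so m(5) = 5.
  α_2 = 1: Horner steps 3 → 5 → 2, so m(1) = 2.
  α_3 = 4: Horner steps 3 → 0 → 4, so m(4) = 4.
  α_4 = 2: Horner steps 3 → 1 → 6, so m(2) = 6.
  α_5 = 6: Horner steps 3 → 6 → 5, so m(6) = 5.
Codeword c = [5, 2, 4, 6, 5] ∈ F_7^5.


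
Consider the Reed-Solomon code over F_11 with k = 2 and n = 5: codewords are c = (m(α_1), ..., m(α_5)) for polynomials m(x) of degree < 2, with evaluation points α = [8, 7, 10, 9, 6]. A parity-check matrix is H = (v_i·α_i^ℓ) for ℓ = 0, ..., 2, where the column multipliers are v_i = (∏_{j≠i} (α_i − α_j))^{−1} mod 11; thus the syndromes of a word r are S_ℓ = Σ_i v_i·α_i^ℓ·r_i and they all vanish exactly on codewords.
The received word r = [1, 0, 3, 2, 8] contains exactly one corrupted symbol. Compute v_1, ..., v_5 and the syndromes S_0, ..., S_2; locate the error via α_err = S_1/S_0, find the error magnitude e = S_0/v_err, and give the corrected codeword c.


S = (10, 5, 8), error at position 5, error magnitude e = 9, c = [1, 0, 3, 2, 10].

Step 1: column multipliers v_i = (∏_{j≠i}(α_i − α_j))^{−1} mod 11.
  i = 1 (α = 8): (8−7)(8−10)(8−9)(8−6) = 1·(−2)·(−1)·2 = 4 ≡ 4, so v_1 = 4^{−1} = 3 (mod 11).
  i = 2 (α = 7): (7−8)(7−10)(7−9)(7−6) = (−1)·(−3)·(−2)·1 = −6 ≡ 5, so v_2 = 5^{−1} = 9 (mod 11).
  i = 3 (α = 10): (10−8)(10−7)(10−9)(10−6) = 2·3·1·4 = 24 ≡ 2, so v_3 = 2^{−1} = 6 (mod 11).
  i = 4 (α = 9): (9−8)(9−7)(9−10)(9−6) = 1·2·(−1)·3 = −6 ≡ 5, so v_4 = 5^{−1} = 9 (mod 11).
  i = 5 (α = 6): (6−8)(6−7)(6−10)(6−9) = (−2)·(−1)·(−4)·(−3) = 24 ≡ 2, so v_5 = 2^{−1} = 6 (mod 11).
  v = [3, 9, 6, 9, 6].
Step 2: syndromes of r = [1, 0, 3, 2, 8] (all sums mod 11).
  S_0 = Σ v_i r_i = 3·1 + 9·0 + 6·3 + 9·2 + 6·8 = 87 ≡ 10.
  S_1 = Σ v_i α_i r_i = 3·8·1 + 9·7·0 + 6·10·3 + 9·9·2 + 6·6·8 = 654 ≡ 5.
  α_i^2 mod 11 = [9, 5, 1, 4, 3].
  S_2 = Σ v_i α_i^2 r_i = 3·9·1 + 9·5·0 + 6·1·3 + 9·4·2 + 6·3·8 = 261 ≡ 8.
  S = (10, 5, 8) ≠ 0, so r is not a codeword (an error is present).
Step 3: locate the error. For a single error e at position i, S_ℓ = v_i·e·α_i^ℓ, so α_err = S_1/S_0.
  S_0^{−1} = 10^{−1} = 10 (mod 11), so α_err = 5·10 = 50 ≡ 6 = α_5. Error position i = 5.
  Consistency check: S_2/S_1 = 8·9 = 72 ≡ 6 = α_err ✓ (single-error assumption holds).
Step 4: error magnitude e = S_0/v_5 = S_0·∏_{j≠5}(α_5 − α_j) = 10·2 = 20 ≡ 9 (mod 11).
Step 5: correct position 5: c_5 = r_5 − e = 8 − 9 ≡ 10 (mod 11). Hence c = [1, 0, 3, 2, 10].
  Check: interpolating c through the α_i gives m(x) = 4 + 1·x (degree < 2) with m(α_i) = c_i for every i, so c is indeed a codeword.


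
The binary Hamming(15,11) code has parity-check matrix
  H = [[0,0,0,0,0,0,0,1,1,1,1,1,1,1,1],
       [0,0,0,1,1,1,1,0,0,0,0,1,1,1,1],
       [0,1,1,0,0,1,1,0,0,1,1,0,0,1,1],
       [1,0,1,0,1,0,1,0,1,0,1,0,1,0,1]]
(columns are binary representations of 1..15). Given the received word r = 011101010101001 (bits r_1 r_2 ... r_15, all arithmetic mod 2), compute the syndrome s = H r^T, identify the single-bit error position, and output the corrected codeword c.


s = (0, 0, 1, 0)^T, error position = 2, corrected codeword c = 001101010101001

Compute s = H r^T mod 2 one row at a time:
  s_1 = 1 + 0 + 1 + 0 + 1 + 0 + 0 + 1 = 4 ≡ 0 (mod 2).
  s_2 = 1 + 0 + 1 + 0 + 1 + 0 + 0 + 1 = 4 ≡ 0 (mod 2).
  s_3 = 1 + 1 + 1 + 0 + 1 + 0 + 0 + 1 = 5 ≡ 1 (mod 2).
  s_4 = 0 + 1 + 0 + 0 + 0 + 0 + 0 + 1 = 2 ≡ 0 (mod 2).
s = (0, 0, 1, 0)^T — this equals column 2 of H (binary 0010), so error is at position 2.
Correct: flip bit 2 of r = 011101010101001 to get c = 001101010101001.


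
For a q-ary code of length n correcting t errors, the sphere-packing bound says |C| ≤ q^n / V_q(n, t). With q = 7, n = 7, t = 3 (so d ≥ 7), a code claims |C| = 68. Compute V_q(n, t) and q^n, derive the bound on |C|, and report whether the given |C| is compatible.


V_q(n, t) = 8359, q^n = 823543, Hamming bound = 98, |C| = 68 ≤ bound (satisfied).

Step 1: Compute V_q(n, t) = Σ_{j=0}^3 C(n, j) (q−1)^j.
  j = 0: C(7,0)·(6)^0 = 1·1 = 1.
  j = 1: C(7,1)·(6)^1 = 7·6 = 42.
  j = 2: C(7,2)·(6)^2 = 21·36 = 756.
  j = 3: C(7,3)·(6)^3 = 35·216 = 7560.
  V_q(n, t) = 1 + 42 + 756 + 7560 = 8359.
Step 2: q^n = 7^7 = 823543.
Step 3: Hamming bound ⌊q^n / V_q(n,t)⌋ = ⌊823543/8359⌋ = 98.
Step 4: Compare |C| = 68 to 98: satisfied.
The claimed |C| lies below the Hamming bound.


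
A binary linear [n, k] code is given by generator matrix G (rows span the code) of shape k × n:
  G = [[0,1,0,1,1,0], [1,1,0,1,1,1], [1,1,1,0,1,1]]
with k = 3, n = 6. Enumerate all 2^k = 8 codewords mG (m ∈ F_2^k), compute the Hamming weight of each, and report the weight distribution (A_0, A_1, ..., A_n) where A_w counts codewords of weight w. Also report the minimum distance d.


Weight distribution: A_0 = 1, A_2 = 2, A_3 = 2, A_4 = 1, A_5 = 2. Minimum distance d = 2.

Enumerate all 2^3 = 8 messages m ∈ F_2^3.
For each, compute codeword c = mG in F_2^6, then tally its weight.
  m = 000 → c = 000000, weight = 0.
  m = 100 → c = 010110, weight = 3.
  m = 010 → c = 110111, weight = 5.
  m = 110 → c = 100001, weight = 2.
  m = 001 → c = 111011, weight = 5.
  m = 101 → c = 101101, weight = 4.
  m = 011 → c = 001100, weight = 2.
  m = 111 → c = 011010, weight = 3.
Tally weights:
  weight 0: 1 codewords.
  weight 2: 2 codewords.
  weight 3: 2 codewords.
  weight 4: 1 codewords.
  weight 5: 2 codewords.
Minimum distance d = smallest w > 0 with A_w > 0 = 2.
Sanity: Σ A_w = 8 = 2^3 = 8 ✓.


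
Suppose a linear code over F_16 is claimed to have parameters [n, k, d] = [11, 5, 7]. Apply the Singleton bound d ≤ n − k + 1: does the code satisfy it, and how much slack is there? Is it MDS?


Singleton RHS = n − k + 1 = 7, slack = 0, bound satisfied, MDS.

Singleton bound: d ≤ n − k + 1.
Here n = 11, k = 5, so n − k + 1 = 7.
Given d = 7, check d ≤ 7: YES.
Slack = (n − k + 1) − d = 0.
The code is MDS (slack = 0).
Description: the claimed parameters are [11, 5, 7]_16; such a code would be MDS (meets Singleton bound).


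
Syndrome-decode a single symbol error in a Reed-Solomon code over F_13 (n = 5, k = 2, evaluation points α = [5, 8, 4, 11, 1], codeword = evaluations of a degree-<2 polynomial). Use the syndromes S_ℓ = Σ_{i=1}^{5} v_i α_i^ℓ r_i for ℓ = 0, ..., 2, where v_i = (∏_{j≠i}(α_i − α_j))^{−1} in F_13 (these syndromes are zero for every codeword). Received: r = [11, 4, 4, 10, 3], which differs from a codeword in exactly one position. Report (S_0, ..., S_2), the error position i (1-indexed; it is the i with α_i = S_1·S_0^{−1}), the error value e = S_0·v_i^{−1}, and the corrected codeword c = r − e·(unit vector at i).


S = (3, 12, 9), error at position 3, error magnitude e = 8, c = [11, 4, 9, 10, 3].

Step 1: column multipliers v_i = (∏_{j≠i}(α_i − α_j))^{−1} mod 13.
  i = 1 (α = 5): (5−8)(5−4)(5−11)(5−1) = (−3)·1·(−6)·4 = 72 ≡ 7, so v_1 = 7^{−1} = 2 (mod 13).
  i = 2 (α = 8): (8−5)(8−4)(8−11)(8−1) = 3·4·(−3)·7 = −252 ≡ 8, so v_2 = 8^{−1} = 5 (mod 13).
  i = 3 (α = 4): (4−5)(4−8)(4−11)(4−1) = (−1)·(−4)·(−7)·3 = −84 ≡ 7, so v_3 = 7^{−1} = 2 (mod 13).
  i = 4 (α = 11): (11−5)(11−8)(11−4)(11−1) = 6·3·7·10 = 1260 ≡ 12, so v_4 = 12^{−1} = 12 (mod 13).
  i = 5 (α = 1): (1−5)(1−8)(1−4)(1−11) = (−4)·(−7)·(−3)·(−10) = 840 ≡ 8, so v_5 = 8^{−1} = 5 (mod 13).
  v = [2, 5, 2, 12, 5].
Step 2: syndromes of r = [11, 4, 4, 10, 3] (all sums mod 13).
  S_0 = Σ v_i r_i = 2·11 + 5·4 + 2·4 + 12·10 + 5·3 = 185 ≡ 3.
  S_1 = Σ v_i α_i r_i = 2·5·11 + 5·8·4 + 2·4·4 + 12·11·10 + 5·1·3 = 1637 ≡ 12.
  α_i^2 mod 13 = [12, 12, 3, 4, 1].
  S_2 = Σ v_i α_i^2 r_i = 2·12·11 + 5·12·4 + 2·3·4 + 12·4·10 + 5·1·3 = 1023 ≡ 9.
  S = (3, 12, 9) ≠ 0, so r is not a codeword (an error is present).
Step 3: locate the error. For a single error e at position i, S_ℓ = v_i·e·α_i^ℓ, so α_err = S_1/S_0.
  S_0^{−1} = 3^{−1} = 9 (mod 13), so α_err = 12·9 = 108 ≡ 4 = α_3. Error position i = 3.
  Consistency check: S_2/S_1 = 9·12 = 108 ≡ 4 = α_err ✓ (single-error assumption holds).
Step 4: error magnitude e = S_0/v_3 = S_0·∏_{j≠3}(α_3 − α_j) = 3·7 = 21 ≡ 8 (mod 13).
Step 5: correct position 3: c_3 = r_3 − e = 4 − 8 ≡ 9 (mod 13). Hence c = [11, 4, 9, 10, 3].
  Check: interpolating c through the α_i gives m(x) = 1 + 2·x (degree < 2) with m(α_i) = c_i for every i, so c is indeed a codeword.
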